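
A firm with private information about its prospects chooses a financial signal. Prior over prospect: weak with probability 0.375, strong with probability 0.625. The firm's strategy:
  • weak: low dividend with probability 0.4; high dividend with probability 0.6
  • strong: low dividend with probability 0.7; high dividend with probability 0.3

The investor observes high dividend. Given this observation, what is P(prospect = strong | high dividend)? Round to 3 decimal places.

P(high dividend) = 0.375·0.6 + 0.625·0.3 = 0.4125
P(strong | high dividend) = (0.625·0.3) / 0.4125 = 0.1875 / 0.4125 = 0.454545

0.455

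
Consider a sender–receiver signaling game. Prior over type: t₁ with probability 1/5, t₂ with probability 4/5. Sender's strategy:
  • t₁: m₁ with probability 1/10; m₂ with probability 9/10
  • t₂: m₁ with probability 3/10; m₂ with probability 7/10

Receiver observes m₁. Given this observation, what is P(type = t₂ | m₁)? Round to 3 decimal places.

Apply Bayes' rule using the sender's strategy as the likelihood.
P(m₁) = (1/5)·(1/10) + (4/5)·(3/10) = 13/50
P(t₂ | m₁) = ((4/5)·(3/10)) / (13/50) = (6/25) / (13/50) = 12/13

0.923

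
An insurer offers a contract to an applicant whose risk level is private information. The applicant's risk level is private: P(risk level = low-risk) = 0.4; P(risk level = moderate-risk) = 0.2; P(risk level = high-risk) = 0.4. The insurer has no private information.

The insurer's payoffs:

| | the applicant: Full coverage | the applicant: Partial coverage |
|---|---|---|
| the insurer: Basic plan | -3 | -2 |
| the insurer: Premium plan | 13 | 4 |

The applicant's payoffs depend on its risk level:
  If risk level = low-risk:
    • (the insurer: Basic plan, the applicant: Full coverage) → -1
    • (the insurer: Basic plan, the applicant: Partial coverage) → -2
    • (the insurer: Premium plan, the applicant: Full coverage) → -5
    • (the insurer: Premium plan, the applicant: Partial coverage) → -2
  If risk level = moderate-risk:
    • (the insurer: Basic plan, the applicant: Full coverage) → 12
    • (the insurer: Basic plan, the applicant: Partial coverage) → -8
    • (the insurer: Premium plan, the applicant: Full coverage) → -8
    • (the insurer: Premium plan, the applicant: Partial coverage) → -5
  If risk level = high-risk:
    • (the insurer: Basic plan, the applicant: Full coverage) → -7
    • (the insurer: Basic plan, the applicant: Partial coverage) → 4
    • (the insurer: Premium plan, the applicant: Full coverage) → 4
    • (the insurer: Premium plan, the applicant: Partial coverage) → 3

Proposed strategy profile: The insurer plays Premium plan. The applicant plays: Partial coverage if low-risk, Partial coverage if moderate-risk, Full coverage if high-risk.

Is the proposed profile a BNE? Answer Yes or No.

Yes

A profile is a BNE iff every type of every player is best-responding given beliefs about the other side.
The insurer plays Premium plan: E[Premium plan] = 0.4·(4) + 0.2·(4) + 0.4·(13) = 7.6; E[Basic plan] = -2.4. Best-responding. ✓
The applicant (risk level low-risk), facing Premium plan: Full coverage gives -5, Partial coverage gives -2. Proposed Partial coverage is best. ✓
The applicant (risk level moderate-risk), facing Premium plan: Full coverage gives -8, Partial coverage gives -5. Proposed Partial coverage is best. ✓
The applicant (risk level high-risk), facing Premium plan: Full coverage gives 4, Partial coverage gives 3. Proposed Full coverage is best. ✓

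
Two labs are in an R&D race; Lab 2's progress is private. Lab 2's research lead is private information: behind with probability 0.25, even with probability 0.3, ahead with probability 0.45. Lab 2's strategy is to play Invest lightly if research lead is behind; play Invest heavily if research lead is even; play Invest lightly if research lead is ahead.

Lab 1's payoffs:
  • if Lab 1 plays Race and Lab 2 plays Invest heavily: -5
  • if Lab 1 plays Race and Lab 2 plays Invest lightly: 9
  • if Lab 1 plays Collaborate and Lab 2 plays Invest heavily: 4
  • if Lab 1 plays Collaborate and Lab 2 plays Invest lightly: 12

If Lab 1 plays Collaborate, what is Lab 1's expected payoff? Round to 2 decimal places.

9.60

E[Collaborate] = 0.25·12 + 0.3·4 + 0.45·12 = 3 + 1.2 + 5.4 = 9.6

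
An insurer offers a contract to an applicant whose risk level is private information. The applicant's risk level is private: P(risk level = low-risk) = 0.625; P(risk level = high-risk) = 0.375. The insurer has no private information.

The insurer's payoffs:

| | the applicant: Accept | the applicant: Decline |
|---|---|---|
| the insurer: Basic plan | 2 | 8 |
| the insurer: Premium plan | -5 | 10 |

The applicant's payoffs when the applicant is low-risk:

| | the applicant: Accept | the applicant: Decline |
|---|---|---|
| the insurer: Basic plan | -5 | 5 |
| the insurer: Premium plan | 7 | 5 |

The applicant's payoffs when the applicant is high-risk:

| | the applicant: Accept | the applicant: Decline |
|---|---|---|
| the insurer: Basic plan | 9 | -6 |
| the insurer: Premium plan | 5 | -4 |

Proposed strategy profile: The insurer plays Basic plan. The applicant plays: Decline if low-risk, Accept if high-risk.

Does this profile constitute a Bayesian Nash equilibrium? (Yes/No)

Yes

The insurer plays Basic plan: E[Basic plan] = 0.625·(8) + 0.375·(2) = 5.75; E[Premium plan] = 4.375. Best-responding. ✓
The applicant (risk level low-risk), facing Basic plan: Accept gives -5, Decline gives 5. Proposed Decline is best. ✓
The applicant (risk level high-risk), facing Basic plan: Accept gives 9, Decline gives -6. Proposed Accept is best. ✓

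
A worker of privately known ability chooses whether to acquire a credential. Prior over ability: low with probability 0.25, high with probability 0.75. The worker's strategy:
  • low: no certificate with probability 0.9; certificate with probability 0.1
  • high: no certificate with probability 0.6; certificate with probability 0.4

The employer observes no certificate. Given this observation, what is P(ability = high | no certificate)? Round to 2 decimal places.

P(no certificate) = 0.25·0.9 + 0.75·0.6 = 0.675
P(high | no certificate) = (0.75·0.6) / 0.675 = 0.45 / 0.675 = 0.666667

0.67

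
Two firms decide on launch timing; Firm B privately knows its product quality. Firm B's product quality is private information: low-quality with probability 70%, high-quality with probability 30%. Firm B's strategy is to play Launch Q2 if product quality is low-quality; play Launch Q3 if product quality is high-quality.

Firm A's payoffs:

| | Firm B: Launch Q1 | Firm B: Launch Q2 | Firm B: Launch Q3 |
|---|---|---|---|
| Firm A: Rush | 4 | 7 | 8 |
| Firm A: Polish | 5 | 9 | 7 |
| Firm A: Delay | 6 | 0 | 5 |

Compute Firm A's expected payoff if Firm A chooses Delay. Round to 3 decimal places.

E[Delay] = 0.7·0 + 0.3·5 = 0 + 1.5 = 1.5

1.500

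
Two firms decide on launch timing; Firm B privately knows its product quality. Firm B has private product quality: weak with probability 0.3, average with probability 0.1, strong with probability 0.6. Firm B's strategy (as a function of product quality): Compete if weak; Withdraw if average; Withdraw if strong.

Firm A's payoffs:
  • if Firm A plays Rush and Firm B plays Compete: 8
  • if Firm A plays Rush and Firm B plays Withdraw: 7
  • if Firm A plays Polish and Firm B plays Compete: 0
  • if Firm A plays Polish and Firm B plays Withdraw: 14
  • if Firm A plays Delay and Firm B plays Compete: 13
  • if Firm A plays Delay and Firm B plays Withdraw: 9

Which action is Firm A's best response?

Delay

E[Rush] = 0.3·(8) + 0.1·(7) + 0.6·(7) = 7.3
E[Polish] = 0.3·(0) + 0.1·(14) + 0.6·(14) = 9.8
E[Delay] = 0.3·(13) + 0.1·(9) + 0.6·(9) = 10.2
Best response: Delay (10.2 is the largest).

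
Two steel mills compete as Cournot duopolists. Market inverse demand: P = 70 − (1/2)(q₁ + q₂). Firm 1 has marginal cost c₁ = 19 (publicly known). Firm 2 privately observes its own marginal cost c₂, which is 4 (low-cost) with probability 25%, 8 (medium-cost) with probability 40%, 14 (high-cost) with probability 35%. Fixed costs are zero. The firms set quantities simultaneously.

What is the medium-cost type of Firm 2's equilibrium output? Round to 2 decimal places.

48.30

Type-c best response for Firm 2: q₂(c) = (70 − c) − q₁/2.
Firm 1 maximizes expected profit; its first-order condition is 70 − q₁ − (1/2)E[q₂] − 19 = 0.
Substituting E[q₂] and solving: E[c₂] = 9.1, so q₁ = (70 − 2·19 + 9.1)/(3/2) = 27.4.
q₂(medium-cost) = (70 − 8 − (1/2)·27.4) = 48.3.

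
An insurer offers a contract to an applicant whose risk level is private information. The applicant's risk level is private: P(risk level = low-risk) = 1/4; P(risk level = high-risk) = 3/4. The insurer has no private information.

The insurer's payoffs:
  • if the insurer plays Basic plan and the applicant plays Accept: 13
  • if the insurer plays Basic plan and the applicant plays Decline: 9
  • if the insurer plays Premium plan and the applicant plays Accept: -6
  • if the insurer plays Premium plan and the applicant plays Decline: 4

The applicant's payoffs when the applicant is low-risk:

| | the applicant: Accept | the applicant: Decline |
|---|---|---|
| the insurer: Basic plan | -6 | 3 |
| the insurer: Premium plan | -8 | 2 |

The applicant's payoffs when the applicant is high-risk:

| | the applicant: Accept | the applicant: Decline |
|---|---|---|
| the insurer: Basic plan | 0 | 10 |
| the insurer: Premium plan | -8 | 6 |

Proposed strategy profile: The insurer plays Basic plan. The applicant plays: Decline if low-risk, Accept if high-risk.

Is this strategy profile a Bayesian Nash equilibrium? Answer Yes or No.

The insurer plays Basic plan: E[Basic plan] = 1/4·(9) + 3/4·(13) = 12; E[Premium plan] = -7/2. Best-responding. ✓
The applicant (risk level low-risk), facing Basic plan: Accept gives -6, Decline gives 3. Proposed Decline is best. ✓
The applicant (risk level high-risk), facing Basic plan: Accept gives 0, Decline gives 10. Proposed Accept is not best — profitable deviation exists. ✗

No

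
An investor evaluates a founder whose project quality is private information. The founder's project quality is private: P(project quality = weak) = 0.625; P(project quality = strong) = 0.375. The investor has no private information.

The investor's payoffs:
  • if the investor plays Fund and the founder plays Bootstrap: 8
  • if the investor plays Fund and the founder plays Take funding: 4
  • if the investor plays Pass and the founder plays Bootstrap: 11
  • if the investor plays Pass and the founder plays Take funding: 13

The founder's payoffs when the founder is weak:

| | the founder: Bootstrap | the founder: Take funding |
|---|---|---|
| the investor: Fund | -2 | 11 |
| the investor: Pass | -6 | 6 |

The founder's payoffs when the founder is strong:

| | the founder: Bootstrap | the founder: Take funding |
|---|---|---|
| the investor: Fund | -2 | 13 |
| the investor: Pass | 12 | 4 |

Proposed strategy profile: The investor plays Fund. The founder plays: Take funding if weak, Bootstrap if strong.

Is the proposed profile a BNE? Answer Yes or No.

The investor plays Fund: E[Fund] = 0.625·(4) + 0.375·(8) = 5.5; E[Pass] = 12.25. Not best-responding. ✗
The founder (project quality weak), facing Fund: Bootstrap gives -2, Take funding gives 11. Proposed Take funding is best. ✓
The founder (project quality strong), facing Fund: Bootstrap gives -2, Take funding gives 13. Proposed Bootstrap is not best — profitable deviation exists. ✗

No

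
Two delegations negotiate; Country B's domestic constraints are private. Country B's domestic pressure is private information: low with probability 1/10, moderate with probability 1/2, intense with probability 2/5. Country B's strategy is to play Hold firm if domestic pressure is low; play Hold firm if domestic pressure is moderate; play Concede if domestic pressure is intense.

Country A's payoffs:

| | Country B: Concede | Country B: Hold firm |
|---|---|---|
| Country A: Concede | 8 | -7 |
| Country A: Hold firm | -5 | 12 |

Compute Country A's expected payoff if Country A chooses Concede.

Take the expectation over Country B's domestic pressure, weighting each type's action by its prior probability.
E[Concede] = 1/10·(-7) + 1/2·(-7) + 2/5·8 = (-7/10) + (-7/2) + 16/5 = -1

-1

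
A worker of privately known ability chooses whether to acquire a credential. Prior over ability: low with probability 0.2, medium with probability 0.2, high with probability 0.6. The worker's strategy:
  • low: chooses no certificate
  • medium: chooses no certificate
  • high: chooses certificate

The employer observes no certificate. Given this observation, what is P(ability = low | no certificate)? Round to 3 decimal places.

0.500

P(no certificate) = 0.2·1 + 0.2·1 + 0.6·0 = 0.4
P(low | no certificate) = (0.2·1) / 0.4 = 0.2 / 0.4 = 0.5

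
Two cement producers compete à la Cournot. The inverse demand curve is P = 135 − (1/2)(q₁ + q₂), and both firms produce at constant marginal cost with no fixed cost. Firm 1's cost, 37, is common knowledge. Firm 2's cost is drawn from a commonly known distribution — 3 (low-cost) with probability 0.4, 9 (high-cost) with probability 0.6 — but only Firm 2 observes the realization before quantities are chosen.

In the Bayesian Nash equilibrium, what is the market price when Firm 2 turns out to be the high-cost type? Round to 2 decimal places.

60.73

Each type of Firm 2 best-responds to q₁; Firm 1 best-responds to the expected q₂ over Firm 2's types.
Firm 2 with cost c maximizes (135 − (1/2)(q₁+q₂) − c)·q₂, giving q₂(c) = (135 − c − (1/2)q₁).
E[c₂] = 0.4·3 + 0.6·9 = 6.6
Firm 1's FOC against E[q₂] yields q₁ = (135 − 2·37 + E[c₂])/(3/2) = (135 − 74 + 6.6)/(3/2) = 45.0667.
q₂(high-cost) = 103.467, so P = 135 − (1/2)·(45.0667 + 103.467) = 60.7333.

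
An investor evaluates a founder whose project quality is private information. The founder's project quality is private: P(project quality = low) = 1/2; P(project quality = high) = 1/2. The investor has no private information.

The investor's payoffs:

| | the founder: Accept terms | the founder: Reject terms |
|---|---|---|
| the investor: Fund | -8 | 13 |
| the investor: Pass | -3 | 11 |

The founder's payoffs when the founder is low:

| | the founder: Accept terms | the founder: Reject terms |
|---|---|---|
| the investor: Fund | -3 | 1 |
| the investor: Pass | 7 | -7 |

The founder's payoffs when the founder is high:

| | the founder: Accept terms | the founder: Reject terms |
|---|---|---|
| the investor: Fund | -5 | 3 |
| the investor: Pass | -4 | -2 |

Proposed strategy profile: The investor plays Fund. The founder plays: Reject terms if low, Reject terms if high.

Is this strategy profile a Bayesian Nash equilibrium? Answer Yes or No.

A profile is a BNE iff every type of every player is best-responding given beliefs about the other side.
The investor plays Fund: E[Fund] = 1/2·(13) + 1/2·(13) = 13; E[Pass] = 11. Best-responding. ✓
The founder (project quality low), facing Fund: Accept terms gives -3, Reject terms gives 1. Proposed Reject terms is best. ✓
The founder (project quality high), facing Fund: Accept terms gives -5, Reject terms gives 3. Proposed Reject terms is best. ✓

Yes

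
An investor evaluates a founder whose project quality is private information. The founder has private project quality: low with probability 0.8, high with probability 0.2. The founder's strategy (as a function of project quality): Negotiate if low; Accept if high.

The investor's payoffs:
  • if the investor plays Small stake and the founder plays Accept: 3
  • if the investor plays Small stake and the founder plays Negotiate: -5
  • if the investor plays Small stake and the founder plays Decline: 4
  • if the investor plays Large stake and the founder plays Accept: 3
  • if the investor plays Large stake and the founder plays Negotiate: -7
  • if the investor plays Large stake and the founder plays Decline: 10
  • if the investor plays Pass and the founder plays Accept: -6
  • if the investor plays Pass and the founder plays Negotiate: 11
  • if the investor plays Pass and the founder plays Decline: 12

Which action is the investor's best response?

Pass

Compute the investor's expected payoff for each action, taking the expectation over the founder's type.
E[Small stake] = 0.8·(-5) + 0.2·(3) = -3.4
E[Large stake] = 0.8·(-7) + 0.2·(3) = -5
E[Pass] = 0.8·(11) + 0.2·(-6) = 7.6
Best response: Pass (7.6 is the largest).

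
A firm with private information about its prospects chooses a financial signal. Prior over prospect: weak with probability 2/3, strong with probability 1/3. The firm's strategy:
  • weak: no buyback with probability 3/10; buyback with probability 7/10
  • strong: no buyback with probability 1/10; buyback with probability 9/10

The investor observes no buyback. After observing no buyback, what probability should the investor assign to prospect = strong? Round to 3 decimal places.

Apply Bayes' rule using the sender's strategy as the likelihood.
P(no buyback) = (2/3)·(3/10) + (1/3)·(1/10) = 7/30
P(strong | no buyback) = ((1/3)·(1/10)) / (7/30) = (1/30) / (7/30) = 1/7

0.143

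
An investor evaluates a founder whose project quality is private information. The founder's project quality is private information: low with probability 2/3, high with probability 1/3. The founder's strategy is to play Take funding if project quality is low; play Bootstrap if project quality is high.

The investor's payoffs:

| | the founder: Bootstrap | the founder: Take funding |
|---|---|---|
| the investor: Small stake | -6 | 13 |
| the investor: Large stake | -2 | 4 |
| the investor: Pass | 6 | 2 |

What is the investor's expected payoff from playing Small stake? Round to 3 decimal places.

6.667

Take the expectation over the founder's project quality, weighting each type's action by its prior probability.
E[Small stake] = 2/3·13 + 1/3·(-6) = 26/3 + (-2) = 20/3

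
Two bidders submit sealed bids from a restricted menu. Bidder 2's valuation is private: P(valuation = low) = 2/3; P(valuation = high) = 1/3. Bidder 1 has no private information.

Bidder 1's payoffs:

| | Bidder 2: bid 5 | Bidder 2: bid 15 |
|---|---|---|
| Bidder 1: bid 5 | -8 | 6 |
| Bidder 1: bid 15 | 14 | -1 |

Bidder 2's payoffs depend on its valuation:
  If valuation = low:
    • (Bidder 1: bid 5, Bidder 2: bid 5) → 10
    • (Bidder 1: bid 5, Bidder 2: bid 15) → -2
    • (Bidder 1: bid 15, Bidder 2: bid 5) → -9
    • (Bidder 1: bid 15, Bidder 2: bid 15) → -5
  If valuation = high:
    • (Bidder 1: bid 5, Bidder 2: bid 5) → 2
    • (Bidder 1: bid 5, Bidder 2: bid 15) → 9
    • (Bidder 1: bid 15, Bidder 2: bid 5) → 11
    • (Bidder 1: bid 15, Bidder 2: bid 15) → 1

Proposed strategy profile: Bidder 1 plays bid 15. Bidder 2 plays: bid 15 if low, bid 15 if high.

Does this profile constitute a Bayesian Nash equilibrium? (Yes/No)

No

Bidder 1 plays bid 15: E[bid 15] = 2/3·(-1) + 1/3·(-1) = -1; E[bid 5] = 6. Not best-responding. ✗
Bidder 2 (valuation low), facing bid 15: bid 5 gives -9, bid 15 gives -5. Proposed bid 15 is best. ✓
Bidder 2 (valuation high), facing bid 15: bid 5 gives 11, bid 15 gives 1. Proposed bid 15 is not best — profitable deviation exists. ✗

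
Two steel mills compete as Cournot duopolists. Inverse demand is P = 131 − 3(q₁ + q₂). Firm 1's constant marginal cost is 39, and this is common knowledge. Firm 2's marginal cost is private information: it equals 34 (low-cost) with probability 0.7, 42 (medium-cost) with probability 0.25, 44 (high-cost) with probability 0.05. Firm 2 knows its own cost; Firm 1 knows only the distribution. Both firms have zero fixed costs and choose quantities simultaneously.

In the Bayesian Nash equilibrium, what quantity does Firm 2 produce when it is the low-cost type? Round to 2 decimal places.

Type-c best response for Firm 2: q₂(c) = (131 − c)/6 − q₁/2.
Firm 1 maximizes expected profit; its first-order condition is 131 − 6q₁ − 3E[q₂] − 39 = 0.
Substituting E[q₂] and solving: E[c₂] = 36.5, so q₁ = (131 − 2·39 + 36.5)/9 = 9.94444.
q₂(low-cost) = (131 − 34 − 3·9.94444)/6 = 11.1944.

11.19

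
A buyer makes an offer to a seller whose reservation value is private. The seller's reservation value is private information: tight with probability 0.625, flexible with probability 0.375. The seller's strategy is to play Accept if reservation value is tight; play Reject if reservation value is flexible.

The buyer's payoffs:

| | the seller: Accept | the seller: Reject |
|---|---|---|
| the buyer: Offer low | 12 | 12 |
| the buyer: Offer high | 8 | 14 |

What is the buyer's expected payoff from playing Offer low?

12

E[Offer low] = 0.625·12 + 0.375·12 = 7.5 + 4.5 = 12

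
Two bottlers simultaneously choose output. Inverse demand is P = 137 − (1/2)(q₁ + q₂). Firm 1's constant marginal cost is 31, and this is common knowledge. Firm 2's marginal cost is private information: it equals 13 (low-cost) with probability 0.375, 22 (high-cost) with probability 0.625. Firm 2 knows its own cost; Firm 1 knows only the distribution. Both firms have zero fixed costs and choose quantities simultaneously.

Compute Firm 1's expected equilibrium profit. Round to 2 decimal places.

1947.92

Type-c best response for Firm 2: q₂(c) = (137 − c) − q₁/2.
Firm 1 maximizes expected profit; its first-order condition is 137 − q₁ − (1/2)E[q₂] − 31 = 0.
Substituting E[q₂] and solving: E[c₂] = 18.625, so q₁ = (137 − 2·31 + 18.625)/(3/2) = 62.4167.
E[P] = 137 − (1/2)·(q₁ + E[q₂]) = 62.2083; Firm 1's expected profit = (E[P] − 31)·q₁ = (62.2083 − 31)·62.4167 = 1947.92.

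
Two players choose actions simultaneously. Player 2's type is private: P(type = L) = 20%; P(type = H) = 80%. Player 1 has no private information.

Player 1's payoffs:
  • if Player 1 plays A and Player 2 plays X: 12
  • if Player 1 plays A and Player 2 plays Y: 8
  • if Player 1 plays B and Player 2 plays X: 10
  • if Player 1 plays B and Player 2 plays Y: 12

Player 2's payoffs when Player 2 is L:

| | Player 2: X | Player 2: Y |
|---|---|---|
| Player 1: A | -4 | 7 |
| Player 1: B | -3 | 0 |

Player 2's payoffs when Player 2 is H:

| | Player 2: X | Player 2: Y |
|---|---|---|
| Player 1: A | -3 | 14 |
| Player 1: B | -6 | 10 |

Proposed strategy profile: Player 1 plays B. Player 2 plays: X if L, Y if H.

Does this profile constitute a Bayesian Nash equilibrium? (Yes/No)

A profile is a BNE iff every type of every player is best-responding given beliefs about the other side.
Player 1 plays B: E[B] = 0.2·(10) + 0.8·(12) = 11.6; E[A] = 8.8. Best-responding. ✓
Player 2 (type L), facing B: X gives -3, Y gives 0. Proposed X is not best — profitable deviation exists. ✗
Player 2 (type H), facing B: X gives -6, Y gives 10. Proposed Y is best. ✓

No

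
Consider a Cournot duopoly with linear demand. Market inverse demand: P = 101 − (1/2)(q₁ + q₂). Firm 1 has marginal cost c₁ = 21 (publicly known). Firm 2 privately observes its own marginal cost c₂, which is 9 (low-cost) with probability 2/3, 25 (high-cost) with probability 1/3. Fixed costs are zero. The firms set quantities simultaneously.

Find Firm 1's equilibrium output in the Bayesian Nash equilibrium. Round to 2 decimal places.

Firm 2 with cost c maximizes (101 − (1/2)(q₁+q₂) − c)·q₂, giving q₂(c) = (101 − c − (1/2)q₁).
E[c₂] = 2/3·9 + 1/3·25 = 14.3333
Firm 1's FOC against E[q₂] yields q₁ = (101 − 2·21 + E[c₂])/(3/2) = (101 − 42 + 14.3333)/(3/2) = 48.8889.

48.89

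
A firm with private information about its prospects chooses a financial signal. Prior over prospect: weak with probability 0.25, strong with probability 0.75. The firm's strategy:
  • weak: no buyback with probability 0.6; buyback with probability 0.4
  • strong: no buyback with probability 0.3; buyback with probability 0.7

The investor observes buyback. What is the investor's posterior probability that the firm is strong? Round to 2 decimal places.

Apply Bayes' rule using the sender's strategy as the likelihood.
P(buyback) = 0.25·0.4 + 0.75·0.7 = 0.625
P(strong | buyback) = (0.75·0.7) / 0.625 = 0.525 / 0.625 = 0.84

0.84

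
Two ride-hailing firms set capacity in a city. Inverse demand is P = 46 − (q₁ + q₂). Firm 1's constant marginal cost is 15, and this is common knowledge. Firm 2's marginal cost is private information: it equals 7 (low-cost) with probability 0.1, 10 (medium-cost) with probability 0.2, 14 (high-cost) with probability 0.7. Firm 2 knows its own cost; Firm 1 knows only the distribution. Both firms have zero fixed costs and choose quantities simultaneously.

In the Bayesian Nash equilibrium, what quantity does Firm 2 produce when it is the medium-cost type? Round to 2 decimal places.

13.25

Firm 2 with cost c maximizes (46 − (q₁+q₂) − c)·q₂, giving q₂(c) = (46 − c − q₁)/2.
E[c₂] = 0.1·7 + 0.2·10 + 0.7·14 = 12.5
Firm 1's FOC against E[q₂] yields q₁ = (46 − 2·15 + E[c₂])/3 = (46 − 30 + 12.5)/3 = 9.5.
q₂(medium-cost) = (46 − 10 − 9.5)/2 = 13.25.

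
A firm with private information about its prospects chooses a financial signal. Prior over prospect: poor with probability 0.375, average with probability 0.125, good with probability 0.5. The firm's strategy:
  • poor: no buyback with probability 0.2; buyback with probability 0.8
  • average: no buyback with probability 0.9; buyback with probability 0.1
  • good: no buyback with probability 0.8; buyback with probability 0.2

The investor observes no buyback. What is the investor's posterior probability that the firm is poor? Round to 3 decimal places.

P(no buyback) = 0.375·0.2 + 0.125·0.9 + 0.5·0.8 = 0.5875
P(poor | no buyback) = (0.375·0.2) / 0.5875 = 0.075 / 0.5875 = 0.12766

0.128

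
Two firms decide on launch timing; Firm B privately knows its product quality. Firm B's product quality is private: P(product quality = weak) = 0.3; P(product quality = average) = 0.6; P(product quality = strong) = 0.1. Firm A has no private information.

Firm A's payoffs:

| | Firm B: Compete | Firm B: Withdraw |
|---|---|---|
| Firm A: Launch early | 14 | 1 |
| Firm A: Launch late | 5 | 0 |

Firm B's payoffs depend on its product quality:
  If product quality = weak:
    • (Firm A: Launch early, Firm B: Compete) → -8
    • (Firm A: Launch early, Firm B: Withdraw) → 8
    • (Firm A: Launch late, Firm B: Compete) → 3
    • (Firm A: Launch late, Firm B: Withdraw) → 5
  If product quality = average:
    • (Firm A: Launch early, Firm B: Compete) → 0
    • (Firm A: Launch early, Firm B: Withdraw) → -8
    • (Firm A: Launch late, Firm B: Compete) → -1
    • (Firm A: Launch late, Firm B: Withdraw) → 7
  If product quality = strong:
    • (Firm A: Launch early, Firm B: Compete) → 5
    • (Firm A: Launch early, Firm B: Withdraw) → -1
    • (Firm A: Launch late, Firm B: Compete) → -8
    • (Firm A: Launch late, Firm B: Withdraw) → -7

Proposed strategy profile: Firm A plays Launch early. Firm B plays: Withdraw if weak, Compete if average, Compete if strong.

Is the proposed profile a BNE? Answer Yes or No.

Firm A plays Launch early: E[Launch early] = 0.3·(1) + 0.6·(14) + 0.1·(14) = 10.1; E[Launch late] = 3.5. Best-responding. ✓
Firm B (product quality weak), facing Launch early: Compete gives -8, Withdraw gives 8. Proposed Withdraw is best. ✓
Firm B (product quality average), facing Launch early: Compete gives 0, Withdraw gives -8. Proposed Compete is best. ✓
Firm B (product quality strong), facing Launch early: Compete gives 5, Withdraw gives -1. Proposed Compete is best. ✓

Yes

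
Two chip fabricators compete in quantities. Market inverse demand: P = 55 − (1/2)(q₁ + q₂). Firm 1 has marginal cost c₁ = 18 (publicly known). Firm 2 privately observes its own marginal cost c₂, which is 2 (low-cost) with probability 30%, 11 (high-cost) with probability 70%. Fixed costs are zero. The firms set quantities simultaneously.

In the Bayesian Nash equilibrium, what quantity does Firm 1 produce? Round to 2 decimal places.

Firm 2 with cost c maximizes (55 − (1/2)(q₁+q₂) − c)·q₂, giving q₂(c) = (55 − c − (1/2)q₁).
E[c₂] = 0.3·2 + 0.7·11 = 8.3
Firm 1's FOC against E[q₂] yields q₁ = (55 − 2·18 + E[c₂])/(3/2) = (55 − 36 + 8.3)/(3/2) = 18.2.

18.20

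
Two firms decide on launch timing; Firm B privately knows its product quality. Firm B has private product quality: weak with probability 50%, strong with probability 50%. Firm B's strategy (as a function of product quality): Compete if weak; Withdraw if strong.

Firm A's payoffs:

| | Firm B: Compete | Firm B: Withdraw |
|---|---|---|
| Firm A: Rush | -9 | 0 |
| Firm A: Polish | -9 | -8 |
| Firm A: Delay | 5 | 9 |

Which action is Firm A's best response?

E[Rush] = 0.5·(-9) + 0.5·(0) = -4.5
E[Polish] = 0.5·(-9) + 0.5·(-8) = -8.5
E[Delay] = 0.5·(5) + 0.5·(9) = 7
Best response: Delay (7 is the largest).

Delay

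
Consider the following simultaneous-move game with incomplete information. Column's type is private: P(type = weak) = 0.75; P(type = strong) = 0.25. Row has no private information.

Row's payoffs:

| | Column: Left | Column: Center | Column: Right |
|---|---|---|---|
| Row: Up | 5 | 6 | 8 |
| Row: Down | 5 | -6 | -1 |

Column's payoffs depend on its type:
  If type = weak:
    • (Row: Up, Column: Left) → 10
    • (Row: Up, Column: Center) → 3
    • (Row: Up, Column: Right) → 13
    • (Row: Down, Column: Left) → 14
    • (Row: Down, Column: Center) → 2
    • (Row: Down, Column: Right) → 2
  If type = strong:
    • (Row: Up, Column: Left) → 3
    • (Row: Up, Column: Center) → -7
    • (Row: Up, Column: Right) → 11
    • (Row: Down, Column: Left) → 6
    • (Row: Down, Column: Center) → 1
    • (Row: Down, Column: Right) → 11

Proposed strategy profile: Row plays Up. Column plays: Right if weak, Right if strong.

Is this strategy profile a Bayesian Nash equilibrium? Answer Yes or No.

Yes

A profile is a BNE iff every type of every player is best-responding given beliefs about the other side.
Row plays Up: E[Up] = 0.75·(8) + 0.25·(8) = 8; E[Down] = -1. Best-responding. ✓
Column (type weak), facing Up: Left gives 10, Center gives 3, Right gives 13. Proposed Right is best. ✓
Column (type strong), facing Up: Left gives 3, Center gives -7, Right gives 11. Proposed Right is best. ✓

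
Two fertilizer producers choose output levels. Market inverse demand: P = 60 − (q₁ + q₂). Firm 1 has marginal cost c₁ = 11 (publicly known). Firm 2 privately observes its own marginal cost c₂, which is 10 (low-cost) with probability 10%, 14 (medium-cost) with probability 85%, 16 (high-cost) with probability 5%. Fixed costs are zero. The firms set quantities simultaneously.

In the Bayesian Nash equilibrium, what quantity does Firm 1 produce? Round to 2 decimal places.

Firm 2 with cost c maximizes (60 − (q₁+q₂) − c)·q₂, giving q₂(c) = (60 − c − q₁)/2.
E[c₂] = 0.1·10 + 0.85·14 + 0.05·16 = 13.7
Firm 1's FOC against E[q₂] yields q₁ = (60 − 2·11 + E[c₂])/3 = (60 − 22 + 13.7)/3 = 17.2333.

17.23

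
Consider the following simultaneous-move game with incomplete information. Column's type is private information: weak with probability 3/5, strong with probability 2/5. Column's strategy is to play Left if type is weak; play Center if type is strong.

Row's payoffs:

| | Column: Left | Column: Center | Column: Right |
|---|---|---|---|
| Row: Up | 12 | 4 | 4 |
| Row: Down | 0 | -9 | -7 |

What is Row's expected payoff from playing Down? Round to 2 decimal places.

E[Down] = 3/5·0 + 2/5·(-9) = 0 + (-18/5) = -18/5

-3.60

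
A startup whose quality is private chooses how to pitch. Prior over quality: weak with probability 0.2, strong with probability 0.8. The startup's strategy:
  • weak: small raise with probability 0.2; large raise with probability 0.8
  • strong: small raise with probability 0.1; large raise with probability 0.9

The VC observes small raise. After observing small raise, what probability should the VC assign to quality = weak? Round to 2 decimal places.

P(small raise) = 0.2·0.2 + 0.8·0.1 = 0.12
P(weak | small raise) = (0.2·0.2) / 0.12 = 0.04 / 0.12 = 0.333333

0.33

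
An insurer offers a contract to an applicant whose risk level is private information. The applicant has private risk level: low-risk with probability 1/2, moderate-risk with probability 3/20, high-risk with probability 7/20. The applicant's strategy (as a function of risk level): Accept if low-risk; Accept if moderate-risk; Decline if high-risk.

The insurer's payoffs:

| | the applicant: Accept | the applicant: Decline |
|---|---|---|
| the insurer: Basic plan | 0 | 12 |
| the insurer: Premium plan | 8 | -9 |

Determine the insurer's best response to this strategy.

Basic plan

Compute the insurer's expected payoff for each action, taking the expectation over the applicant's type.
E[Basic plan] = 1/2·(0) + 3/20·(0) + 7/20·(12) = 21/5
E[Premium plan] = 1/2·(8) + 3/20·(8) + 7/20·(-9) = 41/20
Best response: Basic plan (21/5 is the largest).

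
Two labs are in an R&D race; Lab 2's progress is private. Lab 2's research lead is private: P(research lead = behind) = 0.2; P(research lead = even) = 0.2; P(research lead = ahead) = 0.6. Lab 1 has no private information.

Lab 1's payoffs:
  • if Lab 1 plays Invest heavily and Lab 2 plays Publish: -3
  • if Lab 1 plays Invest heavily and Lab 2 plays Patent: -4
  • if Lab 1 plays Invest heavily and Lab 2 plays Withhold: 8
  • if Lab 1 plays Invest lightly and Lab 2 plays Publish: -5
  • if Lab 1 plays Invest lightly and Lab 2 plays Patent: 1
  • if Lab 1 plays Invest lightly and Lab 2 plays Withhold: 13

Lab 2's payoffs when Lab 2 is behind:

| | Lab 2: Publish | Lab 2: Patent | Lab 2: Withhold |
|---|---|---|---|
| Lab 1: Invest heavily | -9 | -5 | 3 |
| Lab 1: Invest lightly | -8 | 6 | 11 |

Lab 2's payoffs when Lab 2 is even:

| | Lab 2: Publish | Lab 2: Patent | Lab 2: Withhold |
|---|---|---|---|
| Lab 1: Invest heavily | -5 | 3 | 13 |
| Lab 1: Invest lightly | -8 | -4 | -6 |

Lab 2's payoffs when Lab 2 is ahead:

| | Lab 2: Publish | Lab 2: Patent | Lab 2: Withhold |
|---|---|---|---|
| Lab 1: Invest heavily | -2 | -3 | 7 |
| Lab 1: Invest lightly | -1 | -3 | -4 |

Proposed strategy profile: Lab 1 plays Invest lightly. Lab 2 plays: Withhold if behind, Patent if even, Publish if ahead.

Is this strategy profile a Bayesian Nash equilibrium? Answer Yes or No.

A profile is a BNE iff every type of every player is best-responding given beliefs about the other side.
Lab 1 plays Invest lightly: E[Invest lightly] = 0.2·(13) + 0.2·(1) + 0.6·(-5) = -0.2; E[Invest heavily] = -1. Best-responding. ✓
Lab 2 (research lead behind), facing Invest lightly: Publish gives -8, Patent gives 6, Withhold gives 11. Proposed Withhold is best. ✓
Lab 2 (research lead even), facing Invest lightly: Publish gives -8, Patent gives -4, Withhold gives -6. Proposed Patent is best. ✓
Lab 2 (research lead ahead), facing Invest lightly: Publish gives -1, Patent gives -3, Withhold gives -4. Proposed Publish is best. ✓

Yes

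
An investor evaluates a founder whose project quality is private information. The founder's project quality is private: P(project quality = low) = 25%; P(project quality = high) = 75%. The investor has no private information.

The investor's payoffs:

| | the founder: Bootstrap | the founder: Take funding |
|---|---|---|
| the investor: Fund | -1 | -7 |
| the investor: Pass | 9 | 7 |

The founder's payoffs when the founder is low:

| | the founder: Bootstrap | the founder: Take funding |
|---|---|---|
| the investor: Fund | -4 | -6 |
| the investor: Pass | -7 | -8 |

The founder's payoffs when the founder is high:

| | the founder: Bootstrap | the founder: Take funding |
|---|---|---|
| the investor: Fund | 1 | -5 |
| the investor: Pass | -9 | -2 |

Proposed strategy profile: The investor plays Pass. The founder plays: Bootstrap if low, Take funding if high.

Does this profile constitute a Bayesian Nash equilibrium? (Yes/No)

Yes

A profile is a BNE iff every type of every player is best-responding given beliefs about the other side.
The investor plays Pass: E[Pass] = 0.25·(9) + 0.75·(7) = 7.5; E[Fund] = -5.5. Best-responding. ✓
The founder (project quality low), facing Pass: Bootstrap gives -7, Take funding gives -8. Proposed Bootstrap is best. ✓
The founder (project quality high), facing Pass: Bootstrap gives -9, Take funding gives -2. Proposed Take funding is best. ✓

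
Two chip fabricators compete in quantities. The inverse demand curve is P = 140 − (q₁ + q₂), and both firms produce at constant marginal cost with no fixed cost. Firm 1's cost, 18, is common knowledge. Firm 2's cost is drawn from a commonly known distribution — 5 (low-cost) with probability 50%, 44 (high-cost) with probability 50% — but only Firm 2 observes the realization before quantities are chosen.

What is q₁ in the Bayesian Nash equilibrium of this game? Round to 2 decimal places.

Firm 2 with cost c maximizes (140 − (q₁+q₂) − c)·q₂, giving q₂(c) = (140 − c − q₁)/2.
E[c₂] = 0.5·5 + 0.5·44 = 24.5
Firm 1's FOC against E[q₂] yields q₁ = (140 − 2·18 + E[c₂])/3 = (140 − 36 + 24.5)/3 = 42.8333.

42.83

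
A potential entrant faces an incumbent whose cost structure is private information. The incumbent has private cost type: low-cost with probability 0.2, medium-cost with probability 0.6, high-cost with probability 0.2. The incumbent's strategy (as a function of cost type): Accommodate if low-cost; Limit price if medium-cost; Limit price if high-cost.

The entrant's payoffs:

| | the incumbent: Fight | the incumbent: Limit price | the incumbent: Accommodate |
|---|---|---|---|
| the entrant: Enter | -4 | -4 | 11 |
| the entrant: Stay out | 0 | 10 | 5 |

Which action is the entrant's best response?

Stay out

E[Enter] = 0.2·(11) + 0.6·(-4) + 0.2·(-4) = -1
E[Stay out] = 0.2·(5) + 0.6·(10) + 0.2·(10) = 9
Best response: Stay out (9 is the largest).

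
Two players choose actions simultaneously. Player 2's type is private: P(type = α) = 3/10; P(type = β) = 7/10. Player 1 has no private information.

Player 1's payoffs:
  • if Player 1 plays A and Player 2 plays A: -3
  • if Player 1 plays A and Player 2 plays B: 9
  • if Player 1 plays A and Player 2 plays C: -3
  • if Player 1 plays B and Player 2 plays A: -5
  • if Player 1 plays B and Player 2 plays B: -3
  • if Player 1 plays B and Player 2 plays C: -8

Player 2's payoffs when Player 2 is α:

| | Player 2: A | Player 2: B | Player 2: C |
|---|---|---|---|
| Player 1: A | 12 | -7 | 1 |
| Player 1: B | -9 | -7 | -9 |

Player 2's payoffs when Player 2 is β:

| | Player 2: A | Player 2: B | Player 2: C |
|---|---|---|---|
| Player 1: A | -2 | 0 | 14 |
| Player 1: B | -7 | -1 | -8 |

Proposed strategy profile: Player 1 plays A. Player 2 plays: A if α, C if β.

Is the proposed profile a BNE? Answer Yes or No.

Yes

A profile is a BNE iff every type of every player is best-responding given beliefs about the other side.
Player 1 plays A: E[A] = 3/10·(-3) + 7/10·(-3) = -3; E[B] = -71/10. Best-responding. ✓
Player 2 (type α), facing A: A gives 12, B gives -7, C gives 1. Proposed A is best. ✓
Player 2 (type β), facing A: A gives -2, B gives 0, C gives 14. Proposed C is best. ✓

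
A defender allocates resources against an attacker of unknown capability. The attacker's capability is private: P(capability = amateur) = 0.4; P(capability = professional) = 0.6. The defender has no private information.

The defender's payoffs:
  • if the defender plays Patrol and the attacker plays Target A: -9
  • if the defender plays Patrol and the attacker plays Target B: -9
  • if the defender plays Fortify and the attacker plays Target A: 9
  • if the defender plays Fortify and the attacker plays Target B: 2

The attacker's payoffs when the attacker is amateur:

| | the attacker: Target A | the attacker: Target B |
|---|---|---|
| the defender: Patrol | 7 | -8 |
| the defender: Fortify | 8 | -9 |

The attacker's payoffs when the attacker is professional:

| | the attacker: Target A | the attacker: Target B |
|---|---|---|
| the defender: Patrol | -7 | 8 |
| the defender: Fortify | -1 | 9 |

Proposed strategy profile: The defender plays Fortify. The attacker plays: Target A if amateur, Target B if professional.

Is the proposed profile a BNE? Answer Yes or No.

Yes

A profile is a BNE iff every type of every player is best-responding given beliefs about the other side.
The defender plays Fortify: E[Fortify] = 0.4·(9) + 0.6·(2) = 4.8; E[Patrol] = -9. Best-responding. ✓
The attacker (capability amateur), facing Fortify: Target A gives 8, Target B gives -9. Proposed Target A is best. ✓
The attacker (capability professional), facing Fortify: Target A gives -1, Target B gives 9. Proposed Target B is best. ✓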